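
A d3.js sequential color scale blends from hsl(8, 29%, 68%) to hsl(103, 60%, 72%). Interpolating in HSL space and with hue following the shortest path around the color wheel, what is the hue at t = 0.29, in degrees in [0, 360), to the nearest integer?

Hue arc: Δh = 103 − 8 = 95° (|Δh| ≤ 180, already the shorter path).
H = 8 + 0.29 × (95) = 35.55 → 36°

36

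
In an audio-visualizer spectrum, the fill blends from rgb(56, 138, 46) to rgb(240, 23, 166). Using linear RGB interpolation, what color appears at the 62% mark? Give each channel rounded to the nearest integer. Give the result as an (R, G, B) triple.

62% corresponds to t = 0.62.
R = 56 + 0.62 × (240 − 56) = 56 + 0.62 × 184 = 170.08 → 170
G = 138 + 0.62 × (23 − 138) = 138 + 0.62 × -115 = 66.7 → 67
B = 46 + 0.62 × (166 − 46) = 46 + 0.62 × 120 = 120.4 → 120

(170, 67, 120)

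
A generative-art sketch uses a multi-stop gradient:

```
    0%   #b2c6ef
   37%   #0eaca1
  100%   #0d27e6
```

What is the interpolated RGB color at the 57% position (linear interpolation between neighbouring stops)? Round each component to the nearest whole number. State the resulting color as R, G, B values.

(14, 130, 183)

57% lies between the 37% and 100% stops, so the local fraction is t = (57 − 37)/(100 − 37) = 20/63 ≈ 0.3175.
#0eaca1 → (14, 172, 161); #0d27e6 → (13, 39, 230).
R = 14 + 0.3175 × (13 − 14) = 13.682 → 14
G = 172 + 0.3175 × (39 − 172) = 129.773 → 130
B = 161 + 0.3175 × (230 − 161) = 182.907 → 183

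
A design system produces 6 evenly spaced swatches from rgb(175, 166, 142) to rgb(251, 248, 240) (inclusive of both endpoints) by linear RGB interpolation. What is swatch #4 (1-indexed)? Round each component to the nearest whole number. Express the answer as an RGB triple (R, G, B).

With 6 swatches and endpoints inclusive, swatch 4 sits at t = (4 − 1)/(6 − 1) = 3/5 ≈ 0.6.
R = 175 + 0.6 × (251 − 175) = 220.6 → 221
G = 166 + 0.6 × (248 − 166) = 215.2 → 215
B = 142 + 0.6 × (240 − 142) = 200.8 → 201

(221, 215, 201)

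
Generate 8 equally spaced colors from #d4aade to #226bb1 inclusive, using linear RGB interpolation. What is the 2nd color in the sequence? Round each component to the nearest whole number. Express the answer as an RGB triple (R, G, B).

(187, 161, 216)

With 8 swatches and endpoints inclusive, swatch 2 sits at t = (2 − 1)/(8 − 1) = 1/7 ≈ 0.1429.
#d4aade → (212, 170, 222); #226bb1 → (34, 107, 177).
R = 212 + 0.1429 × (34 − 212) = 186.564 → 187
G = 170 + 0.1429 × (107 − 170) = 160.997 → 161
B = 222 + 0.1429 × (177 − 222) = 215.57 → 216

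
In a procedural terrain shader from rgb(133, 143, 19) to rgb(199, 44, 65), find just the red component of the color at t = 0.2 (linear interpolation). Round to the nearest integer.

146

R = 133 + 0.2 × (199 − 133) = 146.2 → 146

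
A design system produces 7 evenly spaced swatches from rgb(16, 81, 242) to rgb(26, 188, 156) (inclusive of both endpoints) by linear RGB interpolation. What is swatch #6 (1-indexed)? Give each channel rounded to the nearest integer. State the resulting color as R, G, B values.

(24, 170, 170)

With 7 swatches and endpoints inclusive, swatch 6 sits at t = (6 − 1)/(7 − 1) = 5/6 ≈ 0.8333.
R = 16 + 0.8333 × (26 − 16) = 24.333 → 24
G = 81 + 0.8333 × (188 − 81) = 170.163 → 170
B = 242 + 0.8333 × (156 − 242) = 170.336 → 170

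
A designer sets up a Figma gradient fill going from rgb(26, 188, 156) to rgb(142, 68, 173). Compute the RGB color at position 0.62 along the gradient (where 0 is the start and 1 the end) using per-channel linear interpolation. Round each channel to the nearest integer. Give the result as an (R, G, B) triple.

R = 26 + 0.62 × (142 − 26) = 26 + 0.62 × 116 = 97.92 → 98
G = 188 + 0.62 × (68 − 188) = 188 + 0.62 × -120 = 113.6 → 114
B = 156 + 0.62 × (173 − 156) = 156 + 0.62 × 17 = 166.54 → 167

(98, 114, 167)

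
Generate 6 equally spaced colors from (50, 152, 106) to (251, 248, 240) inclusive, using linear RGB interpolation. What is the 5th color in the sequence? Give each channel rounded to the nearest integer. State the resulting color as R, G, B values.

(211, 229, 213)

With 6 swatches and endpoints inclusive, swatch 5 sits at t = (5 − 1)/(6 − 1) = 4/5 ≈ 0.8.
R = 50 + 0.8 × (251 − 50) = 210.8 → 211
G = 152 + 0.8 × (248 − 152) = 228.8 → 229
B = 106 + 0.8 × (240 − 106) = 213.2 → 213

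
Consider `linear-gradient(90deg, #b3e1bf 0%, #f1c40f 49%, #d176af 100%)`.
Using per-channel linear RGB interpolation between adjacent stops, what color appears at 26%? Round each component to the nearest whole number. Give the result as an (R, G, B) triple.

26% lies between the 0% and 49% stops, so the local fraction is t = (26 − 0)/(49 − 0) = 26/49 ≈ 0.5306.
#b3e1bf → (179, 225, 191); #f1c40f → (241, 196, 15).
R = 179 + 0.5306 × (241 − 179) = 211.897 → 212
G = 225 + 0.5306 × (196 − 225) = 209.613 → 210
B = 191 + 0.5306 × (15 − 191) = 97.614 → 98

(212, 210, 98)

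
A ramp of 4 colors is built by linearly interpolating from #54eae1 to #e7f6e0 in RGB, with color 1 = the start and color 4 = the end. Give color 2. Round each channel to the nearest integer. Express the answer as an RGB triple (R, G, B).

With 4 swatches and endpoints inclusive, swatch 2 sits at t = (2 − 1)/(4 − 1) = 1/3 ≈ 0.3333.
#54eae1 → (84, 234, 225); #e7f6e0 → (231, 246, 224).
R = 84 + 0.3333 × (231 − 84) = 132.995 → 133
G = 234 + 0.3333 × (246 − 234) = 238 → 238
B = 225 + 0.3333 × (224 − 225) = 224.667 → 225

(133, 238, 225)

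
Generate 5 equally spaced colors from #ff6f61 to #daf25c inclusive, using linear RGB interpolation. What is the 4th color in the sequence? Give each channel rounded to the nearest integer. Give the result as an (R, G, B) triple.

(227, 209, 93)

With 5 swatches and endpoints inclusive, swatch 4 sits at t = (4 − 1)/(5 − 1) = 3/4 ≈ 0.75.
#ff6f61 → (255, 111, 97); #daf25c → (218, 242, 92).
R = 255 + 0.75 × (218 − 255) = 227.25 → 227
G = 111 + 0.75 × (242 − 111) = 209.25 → 209
B = 97 + 0.75 × (92 − 97) = 93.25 → 93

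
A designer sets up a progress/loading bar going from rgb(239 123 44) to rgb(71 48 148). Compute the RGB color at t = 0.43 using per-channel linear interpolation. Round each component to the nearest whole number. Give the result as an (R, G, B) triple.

(167, 91, 89)

R = 239 + 0.43 × (71 − 239) = 239 + 0.43 × -168 = 166.76 → 167
G = 123 + 0.43 × (48 − 123) = 123 + 0.43 × -75 = 90.75 → 91
B = 44 + 0.43 × (148 − 44) = 44 + 0.43 × 104 = 88.72 → 89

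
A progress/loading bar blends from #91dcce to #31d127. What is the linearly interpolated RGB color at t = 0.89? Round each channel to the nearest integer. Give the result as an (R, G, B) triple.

#91dcce → (145, 220, 206); #31d127 → (49, 209, 39).
R = 145 + 0.89 × (49 − 145) = 145 + 0.89 × -96 = 59.56 → 60
G = 220 + 0.89 × (209 − 220) = 220 + 0.89 × -11 = 210.21 → 210
B = 206 + 0.89 × (39 − 206) = 206 + 0.89 × -167 = 57.37 → 57
So the blended color is (60, 210, 57), about #3cd239.

(60, 210, 57)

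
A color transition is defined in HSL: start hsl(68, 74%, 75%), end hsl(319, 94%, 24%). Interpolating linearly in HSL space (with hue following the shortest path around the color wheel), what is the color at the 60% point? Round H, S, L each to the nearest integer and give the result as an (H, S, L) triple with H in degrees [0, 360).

Hue: 319 − 68 = 251°, but |251| > 180 so the shorter arc goes the other way: Δh = 251 − 360 = -109°.
H = 68 + 0.6 × (-109) = 2.6 → 3°
S = 74 + 0.6 × (94 − 74) = 86 → 86%
L = 75 + 0.6 × (24 − 75) = 44.4 → 44%

(3, 86, 44)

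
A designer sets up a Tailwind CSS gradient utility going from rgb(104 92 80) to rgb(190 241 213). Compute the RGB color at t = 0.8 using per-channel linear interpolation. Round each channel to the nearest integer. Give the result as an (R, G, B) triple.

(173, 211, 186)

R = 104 + 0.8 × (190 − 104) = 104 + 0.8 × 86 = 172.8 → 173
G = 92 + 0.8 × (241 − 92) = 92 + 0.8 × 149 = 211.2 → 211
B = 80 + 0.8 × (213 − 80) = 80 + 0.8 × 133 = 186.4 → 186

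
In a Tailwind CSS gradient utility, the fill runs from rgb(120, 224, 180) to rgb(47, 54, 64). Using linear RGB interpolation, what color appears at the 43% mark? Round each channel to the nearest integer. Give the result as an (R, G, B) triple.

(89, 151, 130)

43% corresponds to t = 0.43.
R = 120 + 0.43 × (47 − 120) = 120 + 0.43 × -73 = 88.61 → 89
G = 224 + 0.43 × (54 − 224) = 224 + 0.43 × -170 = 150.9 → 151
B = 180 + 0.43 × (64 − 180) = 180 + 0.43 × -116 = 130.12 → 130
So the blended color is (89, 151, 130), about #599782.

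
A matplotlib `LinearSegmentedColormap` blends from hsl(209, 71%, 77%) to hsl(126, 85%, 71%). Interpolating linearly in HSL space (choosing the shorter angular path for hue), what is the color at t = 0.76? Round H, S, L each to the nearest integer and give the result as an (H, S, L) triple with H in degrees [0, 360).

Hue arc: Δh = 126 − 209 = -83° (|Δh| ≤ 180, already the shorter path).
H = 209 + 0.76 × (-83) = 145.92 → 146°
S = 71 + 0.76 × (85 − 71) = 81.64 → 82%
L = 77 + 0.76 × (71 − 77) = 72.44 → 72%

(146, 82, 72)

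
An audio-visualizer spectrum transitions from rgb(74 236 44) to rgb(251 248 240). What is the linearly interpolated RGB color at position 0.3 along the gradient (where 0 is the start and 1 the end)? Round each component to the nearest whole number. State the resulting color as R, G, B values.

(127, 240, 103)

R = 74 + 0.3 × (251 − 74) = 74 + 0.3 × 177 = 127.1 → 127
G = 236 + 0.3 × (248 − 236) = 236 + 0.3 × 12 = 239.6 → 240
B = 44 + 0.3 × (240 − 44) = 44 + 0.3 × 196 = 102.8 → 103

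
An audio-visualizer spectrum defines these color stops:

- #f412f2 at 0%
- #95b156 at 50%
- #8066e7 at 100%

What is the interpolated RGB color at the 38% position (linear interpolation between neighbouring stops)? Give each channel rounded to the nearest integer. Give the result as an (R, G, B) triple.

(172, 139, 123)

38% lies between the 0% and 50% stops, so the local fraction is t = (38 − 0)/(50 − 0) = 38/50 ≈ 0.76.
#f412f2 → (244, 18, 242); #95b156 → (149, 177, 86).
R = 244 + 0.76 × (149 − 244) = 171.8 → 172
G = 18 + 0.76 × (177 − 18) = 138.84 → 139
B = 242 + 0.76 × (86 − 242) = 123.44 → 123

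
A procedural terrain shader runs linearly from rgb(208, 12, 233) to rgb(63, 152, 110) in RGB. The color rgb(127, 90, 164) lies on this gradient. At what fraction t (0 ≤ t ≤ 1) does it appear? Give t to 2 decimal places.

0.56

Invert the lerp on the R channel (largest span, 145): t = (127 − 208) / (63 − 208) = -81/-145 = 0.55862.
Check on G: (90 − 12)/(152 − 12) = 0.5571 ✓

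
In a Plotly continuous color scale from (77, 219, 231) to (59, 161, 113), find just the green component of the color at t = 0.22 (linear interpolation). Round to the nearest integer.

G = 219 + 0.22 × (161 − 219) = 206.24 → 206

206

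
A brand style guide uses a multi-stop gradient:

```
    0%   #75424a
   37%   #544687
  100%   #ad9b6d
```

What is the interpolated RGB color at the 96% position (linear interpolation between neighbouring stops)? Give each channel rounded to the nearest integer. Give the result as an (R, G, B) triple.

(167, 150, 111)

96% lies between the 37% and 100% stops, so the local fraction is t = (96 − 37)/(100 − 37) = 59/63 ≈ 0.9365.
#544687 → (84, 70, 135); #ad9b6d → (173, 155, 109).
R = 84 + 0.9365 × (173 − 84) = 167.349 → 167
G = 70 + 0.9365 × (155 − 70) = 149.603 → 150
B = 135 + 0.9365 × (109 − 135) = 110.651 → 111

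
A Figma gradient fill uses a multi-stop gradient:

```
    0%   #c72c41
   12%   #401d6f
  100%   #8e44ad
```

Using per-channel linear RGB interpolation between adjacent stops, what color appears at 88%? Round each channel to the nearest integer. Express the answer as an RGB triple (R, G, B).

(131, 63, 165)

88% lies between the 12% and 100% stops, so the local fraction is t = (88 − 12)/(100 − 12) = 76/88 ≈ 0.8636.
#401d6f → (64, 29, 111); #8e44ad → (142, 68, 173).
R = 64 + 0.8636 × (142 − 64) = 131.361 → 131
G = 29 + 0.8636 × (68 − 29) = 62.68 → 63
B = 111 + 0.8636 × (173 − 111) = 164.543 → 165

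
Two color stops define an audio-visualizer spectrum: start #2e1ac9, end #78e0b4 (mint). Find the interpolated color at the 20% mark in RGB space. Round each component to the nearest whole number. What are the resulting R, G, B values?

(61, 66, 197)

#2e1ac9 → (46, 26, 201); #78e0b4 → (120, 224, 180).
20% corresponds to t = 0.2.
R = 46 + 0.2 × (120 − 46) = 46 + 0.2 × 74 = 60.8 → 61
G = 26 + 0.2 × (224 − 26) = 26 + 0.2 × 198 = 65.6 → 66
B = 201 + 0.2 × (180 − 201) = 201 + 0.2 × -21 = 196.8 → 197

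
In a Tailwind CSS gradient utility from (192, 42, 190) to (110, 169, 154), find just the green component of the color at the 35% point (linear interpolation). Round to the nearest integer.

86

G = 42 + 0.35 × (169 − 42) = 86.45 → 86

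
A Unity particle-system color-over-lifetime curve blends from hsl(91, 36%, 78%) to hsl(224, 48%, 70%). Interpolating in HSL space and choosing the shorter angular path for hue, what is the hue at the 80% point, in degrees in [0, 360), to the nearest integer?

Hue arc: Δh = 224 − 91 = 133° (|Δh| ≤ 180, already the shorter path).
H = 91 + 0.8 × (133) = 197.4 → 197°

197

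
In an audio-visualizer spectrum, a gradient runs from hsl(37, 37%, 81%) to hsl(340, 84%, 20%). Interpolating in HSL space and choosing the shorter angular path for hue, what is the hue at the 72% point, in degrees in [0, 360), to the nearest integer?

356

Hue: 340 − 37 = 303°, but |303| > 180 so the shorter arc goes the other way: Δh = 303 − 360 = -57°.
H = 37 + 0.72 × (-57) = -4.04 → -4 → -4 mod 360 = 356°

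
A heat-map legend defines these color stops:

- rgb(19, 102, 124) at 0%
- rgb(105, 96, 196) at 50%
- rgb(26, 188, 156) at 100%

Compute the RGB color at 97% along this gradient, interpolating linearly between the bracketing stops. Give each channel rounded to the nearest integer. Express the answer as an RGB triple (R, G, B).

97% lies between the 50% and 100% stops, so the local fraction is t = (97 − 50)/(100 − 50) = 47/50 ≈ 0.94.
R = 105 + 0.94 × (26 − 105) = 30.74 → 31
G = 96 + 0.94 × (188 − 96) = 182.48 → 182
B = 196 + 0.94 × (156 − 196) = 158.4 → 158

(31, 182, 158)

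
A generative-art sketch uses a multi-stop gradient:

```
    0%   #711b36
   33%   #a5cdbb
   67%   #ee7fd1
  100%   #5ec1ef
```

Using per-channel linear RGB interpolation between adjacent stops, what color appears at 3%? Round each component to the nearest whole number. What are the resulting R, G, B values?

(118, 43, 66)

3% lies between the 0% and 33% stops, so the local fraction is t = (3 − 0)/(33 − 0) = 3/33 ≈ 0.0909.
#711b36 → (113, 27, 54); #a5cdbb → (165, 205, 187).
R = 113 + 0.0909 × (165 − 113) = 117.727 → 118
G = 27 + 0.0909 × (205 − 27) = 43.18 → 43
B = 54 + 0.0909 × (187 − 54) = 66.09 → 66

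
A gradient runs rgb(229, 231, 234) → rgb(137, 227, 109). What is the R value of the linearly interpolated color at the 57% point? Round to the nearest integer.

177

R = 229 + 0.57 × (137 − 229) = 176.56 → 177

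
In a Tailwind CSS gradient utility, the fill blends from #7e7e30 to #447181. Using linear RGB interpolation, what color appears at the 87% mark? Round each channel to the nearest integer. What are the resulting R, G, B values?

#7e7e30 → (126, 126, 48); #447181 → (68, 113, 129).
87% corresponds to t = 0.87.
R = 126 + 0.87 × (68 − 126) = 126 + 0.87 × -58 = 75.54 → 76
G = 126 + 0.87 × (113 − 126) = 126 + 0.87 × -13 = 114.69 → 115
B = 48 + 0.87 × (129 − 48) = 48 + 0.87 × 81 = 118.47 → 118

(76, 115, 118)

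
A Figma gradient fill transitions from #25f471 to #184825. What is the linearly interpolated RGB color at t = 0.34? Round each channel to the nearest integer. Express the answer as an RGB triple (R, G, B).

#25f471 → (37, 244, 113); #184825 → (24, 72, 37).
R = 37 + 0.34 × (24 − 37) = 37 + 0.34 × -13 = 32.58 → 33
G = 244 + 0.34 × (72 − 244) = 244 + 0.34 × -172 = 185.52 → 186
B = 113 + 0.34 × (37 − 113) = 113 + 0.34 × -76 = 87.16 → 87

(33, 186, 87)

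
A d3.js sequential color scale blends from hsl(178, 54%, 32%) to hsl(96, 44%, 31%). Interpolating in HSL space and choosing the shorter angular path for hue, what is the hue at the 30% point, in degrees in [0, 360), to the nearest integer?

153

Hue arc: Δh = 96 − 178 = -82° (|Δh| ≤ 180, already the shorter path).
H = 178 + 0.3 × (-82) = 153.4 → 153°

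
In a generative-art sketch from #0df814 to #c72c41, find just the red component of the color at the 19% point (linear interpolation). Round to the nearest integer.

R₁ = 13 (from #0df814), R₂ = 199 (from #c72c41).
R = 13 + 0.19 × (199 − 13) = 48.34 → 48

48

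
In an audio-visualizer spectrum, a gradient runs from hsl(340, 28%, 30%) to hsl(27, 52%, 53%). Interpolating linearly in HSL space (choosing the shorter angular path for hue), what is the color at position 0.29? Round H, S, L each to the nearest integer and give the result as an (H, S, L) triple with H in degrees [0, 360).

(354, 35, 37)

Hue: 27 − 340 = -313°, but |-313| > 180 so the shorter arc goes the other way: Δh = -313 + 360 = 47°.
H = 340 + 0.29 × (47) = 353.63 → 354°
S = 28 + 0.29 × (52 − 28) = 34.96 → 35%
L = 30 + 0.29 × (53 − 30) = 36.67 → 37%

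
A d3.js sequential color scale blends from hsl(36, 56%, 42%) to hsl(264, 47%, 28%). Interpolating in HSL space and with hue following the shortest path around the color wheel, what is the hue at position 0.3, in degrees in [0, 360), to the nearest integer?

Hue: 264 − 36 = 228°, but |228| > 180 so the shorter arc goes the other way: Δh = 228 − 360 = -132°.
H = 36 + 0.3 × (-132) = -3.6 → -4 → -4 mod 360 = 356°

356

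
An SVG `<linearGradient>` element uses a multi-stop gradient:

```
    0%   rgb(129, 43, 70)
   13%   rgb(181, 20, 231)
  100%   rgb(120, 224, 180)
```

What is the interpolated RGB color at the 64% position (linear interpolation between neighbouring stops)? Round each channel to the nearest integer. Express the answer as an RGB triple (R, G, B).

64% lies between the 13% and 100% stops, so the local fraction is t = (64 − 13)/(100 − 13) = 51/87 ≈ 0.5862.
R = 181 + 0.5862 × (120 − 181) = 145.242 → 145
G = 20 + 0.5862 × (224 − 20) = 139.585 → 140
B = 231 + 0.5862 × (180 − 231) = 201.104 → 201

(145, 140, 201)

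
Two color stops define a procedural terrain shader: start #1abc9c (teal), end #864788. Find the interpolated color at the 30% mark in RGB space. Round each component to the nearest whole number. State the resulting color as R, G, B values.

#1abc9c → (26, 188, 156); #864788 → (134, 71, 136).
30% corresponds to t = 0.3.
R = 26 + 0.3 × (134 − 26) = 26 + 0.3 × 108 = 58.4 → 58
G = 188 + 0.3 × (71 − 188) = 188 + 0.3 × -117 = 152.9 → 153
B = 156 + 0.3 × (136 − 156) = 156 + 0.3 × -20 = 150 → 150
So the blended color is (58, 153, 150), about #3a9996.

(58, 153, 150)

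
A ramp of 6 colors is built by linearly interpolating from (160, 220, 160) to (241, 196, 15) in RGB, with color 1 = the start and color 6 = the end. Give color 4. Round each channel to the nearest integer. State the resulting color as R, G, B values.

(209, 206, 73)

With 6 swatches and endpoints inclusive, swatch 4 sits at t = (4 − 1)/(6 − 1) = 3/5 ≈ 0.6.
R = 160 + 0.6 × (241 − 160) = 208.6 → 209
G = 220 + 0.6 × (196 − 220) = 205.6 → 206
B = 160 + 0.6 × (15 − 160) = 73 → 73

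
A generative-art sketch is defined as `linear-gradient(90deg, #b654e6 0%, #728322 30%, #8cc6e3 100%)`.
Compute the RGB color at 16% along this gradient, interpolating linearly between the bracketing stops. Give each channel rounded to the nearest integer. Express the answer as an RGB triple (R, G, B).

(146, 109, 125)

16% lies between the 0% and 30% stops, so the local fraction is t = (16 − 0)/(30 − 0) = 16/30 ≈ 0.5333.
#b654e6 → (182, 84, 230); #728322 → (114, 131, 34).
R = 182 + 0.5333 × (114 − 182) = 145.736 → 146
G = 84 + 0.5333 × (131 − 84) = 109.065 → 109
B = 230 + 0.5333 × (34 − 230) = 125.473 → 125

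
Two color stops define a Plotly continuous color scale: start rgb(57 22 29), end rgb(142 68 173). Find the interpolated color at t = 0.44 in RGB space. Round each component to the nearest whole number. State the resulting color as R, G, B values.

(94, 42, 92)

R = 57 + 0.44 × (142 − 57) = 57 + 0.44 × 85 = 94.4 → 94
G = 22 + 0.44 × (68 − 22) = 22 + 0.44 × 46 = 42.24 → 42
B = 29 + 0.44 × (173 − 29) = 29 + 0.44 × 144 = 92.36 → 92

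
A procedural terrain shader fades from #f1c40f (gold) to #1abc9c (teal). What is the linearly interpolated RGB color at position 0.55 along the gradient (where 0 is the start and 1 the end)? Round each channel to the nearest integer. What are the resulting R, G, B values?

(123, 192, 93)

#f1c40f → (241, 196, 15); #1abc9c → (26, 188, 156).
R = 241 + 0.55 × (26 − 241) = 241 + 0.55 × -215 = 122.75 → 123
G = 196 + 0.55 × (188 − 196) = 196 + 0.55 × -8 = 191.6 → 192
B = 15 + 0.55 × (156 − 15) = 15 + 0.55 × 141 = 92.55 → 93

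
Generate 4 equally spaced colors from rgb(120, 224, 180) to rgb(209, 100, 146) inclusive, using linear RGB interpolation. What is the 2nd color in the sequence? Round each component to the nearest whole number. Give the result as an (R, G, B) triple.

With 4 swatches and endpoints inclusive, swatch 2 sits at t = (2 − 1)/(4 − 1) = 1/3 ≈ 0.3333.
R = 120 + 0.3333 × (209 − 120) = 149.664 → 150
G = 224 + 0.3333 × (100 − 224) = 182.671 → 183
B = 180 + 0.3333 × (146 − 180) = 168.668 → 169

(150, 183, 169)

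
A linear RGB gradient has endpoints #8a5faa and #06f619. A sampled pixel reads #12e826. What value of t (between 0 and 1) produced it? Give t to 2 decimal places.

Invert the lerp on the G channel (largest span, 151): t = (232 − 95) / (246 − 95) = 137/151 = 0.90728.
Check on R: (18 − 138)/(6 − 138) = 0.9091 ✓

0.91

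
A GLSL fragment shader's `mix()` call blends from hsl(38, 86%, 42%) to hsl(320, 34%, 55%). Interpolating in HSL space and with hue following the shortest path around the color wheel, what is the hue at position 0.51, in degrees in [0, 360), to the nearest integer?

358

Hue: 320 − 38 = 282°, but |282| > 180 so the shorter arc goes the other way: Δh = 282 − 360 = -78°.
H = 38 + 0.51 × (-78) = -1.78 → -2 → -2 mod 360 = 358°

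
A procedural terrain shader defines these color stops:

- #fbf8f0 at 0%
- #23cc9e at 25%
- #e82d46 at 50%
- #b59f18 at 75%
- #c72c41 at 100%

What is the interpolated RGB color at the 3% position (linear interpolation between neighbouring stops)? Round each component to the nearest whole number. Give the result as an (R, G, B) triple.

(225, 243, 230)

3% lies between the 0% and 25% stops, so the local fraction is t = (3 − 0)/(25 − 0) = 3/25 ≈ 0.12.
#fbf8f0 → (251, 248, 240); #23cc9e → (35, 204, 158).
R = 251 + 0.12 × (35 − 251) = 225.08 → 225
G = 248 + 0.12 × (204 − 248) = 242.72 → 243
B = 240 + 0.12 × (158 − 240) = 230.16 → 230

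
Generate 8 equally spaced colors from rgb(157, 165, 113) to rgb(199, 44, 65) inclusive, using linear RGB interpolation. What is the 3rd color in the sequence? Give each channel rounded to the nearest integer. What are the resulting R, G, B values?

With 8 swatches and endpoints inclusive, swatch 3 sits at t = (3 − 1)/(8 − 1) = 2/7 ≈ 0.2857.
R = 157 + 0.2857 × (199 − 157) = 168.999 → 169
G = 165 + 0.2857 × (44 − 165) = 130.43 → 130
B = 113 + 0.2857 × (65 − 113) = 99.286 → 99

(169, 130, 99)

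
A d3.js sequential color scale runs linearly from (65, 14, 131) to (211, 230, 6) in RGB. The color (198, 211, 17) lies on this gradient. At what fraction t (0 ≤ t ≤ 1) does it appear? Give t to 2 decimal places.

Invert the lerp on the G channel (largest span, 216): t = (211 − 14) / (230 − 14) = 197/216 = 0.91204.
Check on R: (198 − 65)/(211 − 65) = 0.911 ✓

0.91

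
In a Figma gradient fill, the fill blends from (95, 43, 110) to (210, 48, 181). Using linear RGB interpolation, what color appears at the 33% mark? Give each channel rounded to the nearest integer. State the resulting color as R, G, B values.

33% corresponds to t = 0.33.
R = 95 + 0.33 × (210 − 95) = 95 + 0.33 × 115 = 132.95 → 133
G = 43 + 0.33 × (48 − 43) = 43 + 0.33 × 5 = 44.65 → 45
B = 110 + 0.33 × (181 − 110) = 110 + 0.33 × 71 = 133.43 → 133
So the blended color is (133, 45, 133), about #852d85.

(133, 45, 133)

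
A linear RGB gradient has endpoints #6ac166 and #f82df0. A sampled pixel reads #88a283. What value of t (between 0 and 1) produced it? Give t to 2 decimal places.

Invert the lerp on the G channel (largest span, 148): t = (162 − 193) / (45 − 193) = -31/-148 = 0.20946.
Check on R: (136 − 106)/(248 − 106) = 0.2113 ✓

0.21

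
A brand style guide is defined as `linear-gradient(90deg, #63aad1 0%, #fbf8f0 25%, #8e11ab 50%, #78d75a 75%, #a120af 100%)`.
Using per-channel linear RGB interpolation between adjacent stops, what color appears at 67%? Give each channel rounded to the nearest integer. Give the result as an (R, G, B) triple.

(127, 152, 116)

67% lies between the 50% and 75% stops, so the local fraction is t = (67 − 50)/(75 − 50) = 17/25 ≈ 0.68.
#8e11ab → (142, 17, 171); #78d75a → (120, 215, 90).
R = 142 + 0.68 × (120 − 142) = 127.04 → 127
G = 17 + 0.68 × (215 − 17) = 151.64 → 152
B = 171 + 0.68 × (90 − 171) = 115.92 → 116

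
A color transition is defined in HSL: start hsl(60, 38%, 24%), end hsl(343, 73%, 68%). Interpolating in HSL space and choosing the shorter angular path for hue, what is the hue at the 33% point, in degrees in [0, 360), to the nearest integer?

Hue: 343 − 60 = 283°, but |283| > 180 so the shorter arc goes the other way: Δh = 283 − 360 = -77°.
H = 60 + 0.33 × (-77) = 34.59 → 35°

35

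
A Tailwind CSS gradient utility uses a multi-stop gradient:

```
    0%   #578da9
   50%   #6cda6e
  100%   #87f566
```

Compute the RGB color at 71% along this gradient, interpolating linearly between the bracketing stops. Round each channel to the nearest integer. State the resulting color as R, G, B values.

71% lies between the 50% and 100% stops, so the local fraction is t = (71 − 50)/(100 − 50) = 21/50 ≈ 0.42.
#6cda6e → (108, 218, 110); #87f566 → (135, 245, 102).
R = 108 + 0.42 × (135 − 108) = 119.34 → 119
G = 218 + 0.42 × (245 − 218) = 229.34 → 229
B = 110 + 0.42 × (102 − 110) = 106.64 → 107

(119, 229, 107)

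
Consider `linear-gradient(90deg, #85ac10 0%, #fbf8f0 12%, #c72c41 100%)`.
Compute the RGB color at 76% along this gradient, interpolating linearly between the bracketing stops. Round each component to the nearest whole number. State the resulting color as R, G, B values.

(213, 100, 113)

76% lies between the 12% and 100% stops, so the local fraction is t = (76 − 12)/(100 − 12) = 64/88 ≈ 0.7273.
#fbf8f0 → (251, 248, 240); #c72c41 → (199, 44, 65).
R = 251 + 0.7273 × (199 − 251) = 213.18 → 213
G = 248 + 0.7273 × (44 − 248) = 99.631 → 100
B = 240 + 0.7273 × (65 − 240) = 112.723 → 113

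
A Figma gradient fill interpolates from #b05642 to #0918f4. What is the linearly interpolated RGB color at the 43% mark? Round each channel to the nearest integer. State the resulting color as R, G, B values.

#b05642 → (176, 86, 66); #0918f4 → (9, 24, 244).
43% corresponds to t = 0.43.
R = 176 + 0.43 × (9 − 176) = 176 + 0.43 × -167 = 104.19 → 104
G = 86 + 0.43 × (24 − 86) = 86 + 0.43 × -62 = 59.34 → 59
B = 66 + 0.43 × (244 − 66) = 66 + 0.43 × 178 = 142.54 → 143

(104, 59, 143)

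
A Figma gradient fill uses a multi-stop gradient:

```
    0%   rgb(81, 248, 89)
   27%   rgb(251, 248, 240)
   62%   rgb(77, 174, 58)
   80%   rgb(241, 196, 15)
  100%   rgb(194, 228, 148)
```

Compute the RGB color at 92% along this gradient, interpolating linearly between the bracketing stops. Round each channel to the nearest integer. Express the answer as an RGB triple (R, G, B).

92% lies between the 80% and 100% stops, so the local fraction is t = (92 − 80)/(100 − 80) = 12/20 ≈ 0.6.
R = 241 + 0.6 × (194 − 241) = 212.8 → 213
G = 196 + 0.6 × (228 − 196) = 215.2 → 215
B = 15 + 0.6 × (148 − 15) = 94.8 → 95

(213, 215, 95)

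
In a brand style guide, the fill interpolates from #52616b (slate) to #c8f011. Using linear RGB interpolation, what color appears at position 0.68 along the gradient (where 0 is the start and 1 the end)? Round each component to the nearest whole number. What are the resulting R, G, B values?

(162, 194, 46)

#52616b → (82, 97, 107); #c8f011 → (200, 240, 17).
R = 82 + 0.68 × (200 − 82) = 82 + 0.68 × 118 = 162.24 → 162
G = 97 + 0.68 × (240 − 97) = 97 + 0.68 × 143 = 194.24 → 194
B = 107 + 0.68 × (17 − 107) = 107 + 0.68 × -90 = 45.8 → 46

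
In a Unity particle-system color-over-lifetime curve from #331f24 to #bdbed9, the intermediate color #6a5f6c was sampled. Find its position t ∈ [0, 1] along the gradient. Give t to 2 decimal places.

0.40

Invert the lerp on the B channel (largest span, 181): t = (108 − 36) / (217 − 36) = 72/181 = 0.39779.
Check on R: (106 − 51)/(189 − 51) = 0.3986 ✓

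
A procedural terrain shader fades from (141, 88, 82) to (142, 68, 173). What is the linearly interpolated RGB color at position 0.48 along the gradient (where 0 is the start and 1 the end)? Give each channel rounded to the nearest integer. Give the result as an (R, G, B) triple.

(141, 78, 126)

R = 141 + 0.48 × (142 − 141) = 141 + 0.48 × 1 = 141.48 → 141
G = 88 + 0.48 × (68 − 88) = 88 + 0.48 × -20 = 78.4 → 78
B = 82 + 0.48 × (173 − 82) = 82 + 0.48 × 91 = 125.68 → 126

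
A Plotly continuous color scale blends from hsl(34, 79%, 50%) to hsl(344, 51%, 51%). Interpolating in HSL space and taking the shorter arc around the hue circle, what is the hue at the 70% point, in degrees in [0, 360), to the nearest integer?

Hue: 344 − 34 = 310°, but |310| > 180 so the shorter arc goes the other way: Δh = 310 − 360 = -50°.
H = 34 + 0.7 × (-50) = -1 → -1 → -1 mod 360 = 359°

359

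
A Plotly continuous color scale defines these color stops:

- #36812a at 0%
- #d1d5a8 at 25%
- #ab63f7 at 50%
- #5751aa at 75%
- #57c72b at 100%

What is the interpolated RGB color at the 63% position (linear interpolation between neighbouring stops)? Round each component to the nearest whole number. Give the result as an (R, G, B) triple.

(127, 90, 207)

63% lies between the 50% and 75% stops, so the local fraction is t = (63 − 50)/(75 − 50) = 13/25 ≈ 0.52.
#ab63f7 → (171, 99, 247); #5751aa → (87, 81, 170).
R = 171 + 0.52 × (87 − 171) = 127.32 → 127
G = 99 + 0.52 × (81 − 99) = 89.64 → 90
B = 247 + 0.52 × (170 − 247) = 206.96 → 207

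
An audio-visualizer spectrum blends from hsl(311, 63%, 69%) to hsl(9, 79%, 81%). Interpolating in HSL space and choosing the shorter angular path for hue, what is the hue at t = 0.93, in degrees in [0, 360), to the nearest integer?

5

Hue: 9 − 311 = -302°, but |-302| > 180 so the shorter arc goes the other way: Δh = -302 + 360 = 58°.
H = 311 + 0.93 × (58) = 364.94 → 365 → 365 mod 360 = 5°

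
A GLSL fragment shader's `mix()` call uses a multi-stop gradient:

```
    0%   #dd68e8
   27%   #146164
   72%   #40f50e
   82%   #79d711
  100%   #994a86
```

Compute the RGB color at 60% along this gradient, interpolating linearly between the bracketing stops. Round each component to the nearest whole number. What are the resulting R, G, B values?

(52, 206, 37)

60% lies between the 27% and 72% stops, so the local fraction is t = (60 − 27)/(72 − 27) = 33/45 ≈ 0.7333.
#146164 → (20, 97, 100); #40f50e → (64, 245, 14).
R = 20 + 0.7333 × (64 − 20) = 52.265 → 52
G = 97 + 0.7333 × (245 − 97) = 205.528 → 206
B = 100 + 0.7333 × (14 − 100) = 36.936 → 37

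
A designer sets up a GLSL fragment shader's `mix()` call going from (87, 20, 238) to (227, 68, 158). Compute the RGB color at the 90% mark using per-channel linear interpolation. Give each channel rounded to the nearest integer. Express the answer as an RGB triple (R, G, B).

(213, 63, 166)

90% corresponds to t = 0.9.
R = 87 + 0.9 × (227 − 87) = 87 + 0.9 × 140 = 213 → 213
G = 20 + 0.9 × (68 − 20) = 20 + 0.9 × 48 = 63.2 → 63
B = 238 + 0.9 × (158 − 238) = 238 + 0.9 × -80 = 166 → 166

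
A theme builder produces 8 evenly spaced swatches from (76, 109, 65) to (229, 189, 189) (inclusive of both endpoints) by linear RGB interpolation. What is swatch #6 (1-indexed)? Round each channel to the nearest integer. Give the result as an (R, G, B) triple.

With 8 swatches and endpoints inclusive, swatch 6 sits at t = (6 − 1)/(8 − 1) = 5/7 ≈ 0.7143.
R = 76 + 0.7143 × (229 − 76) = 185.288 → 185
G = 109 + 0.7143 × (189 − 109) = 166.144 → 166
B = 65 + 0.7143 × (189 − 65) = 153.573 → 154

(185, 166, 154)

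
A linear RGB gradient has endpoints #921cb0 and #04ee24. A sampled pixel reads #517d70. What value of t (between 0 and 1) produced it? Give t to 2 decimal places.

0.46

Invert the lerp on the G channel (largest span, 210): t = (125 − 28) / (238 − 28) = 97/210 = 0.4619.
Check on R: (81 − 146)/(4 − 146) = 0.4577 ✓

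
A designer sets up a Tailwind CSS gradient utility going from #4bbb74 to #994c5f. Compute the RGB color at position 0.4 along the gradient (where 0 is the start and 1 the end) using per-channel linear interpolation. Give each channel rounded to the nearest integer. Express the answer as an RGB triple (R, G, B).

#4bbb74 → (75, 187, 116); #994c5f → (153, 76, 95).
R = 75 + 0.4 × (153 − 75) = 75 + 0.4 × 78 = 106.2 → 106
G = 187 + 0.4 × (76 − 187) = 187 + 0.4 × -111 = 142.6 → 143
B = 116 + 0.4 × (95 − 116) = 116 + 0.4 × -21 = 107.6 → 108

(106, 143, 108)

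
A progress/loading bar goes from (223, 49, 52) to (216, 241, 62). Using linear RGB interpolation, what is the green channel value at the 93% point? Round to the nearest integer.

G = 49 + 0.93 × (241 − 49) = 227.56 → 228

228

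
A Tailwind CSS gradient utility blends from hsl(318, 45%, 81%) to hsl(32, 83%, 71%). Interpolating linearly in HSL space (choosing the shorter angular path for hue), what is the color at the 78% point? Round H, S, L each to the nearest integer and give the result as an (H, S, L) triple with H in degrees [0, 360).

(16, 75, 73)

Hue: 32 − 318 = -286°, but |-286| > 180 so the shorter arc goes the other way: Δh = -286 + 360 = 74°.
H = 318 + 0.78 × (74) = 375.72 → 376 → 376 mod 360 = 16°
S = 45 + 0.78 × (83 − 45) = 74.64 → 75%
L = 81 + 0.78 × (71 − 81) = 73.2 → 73%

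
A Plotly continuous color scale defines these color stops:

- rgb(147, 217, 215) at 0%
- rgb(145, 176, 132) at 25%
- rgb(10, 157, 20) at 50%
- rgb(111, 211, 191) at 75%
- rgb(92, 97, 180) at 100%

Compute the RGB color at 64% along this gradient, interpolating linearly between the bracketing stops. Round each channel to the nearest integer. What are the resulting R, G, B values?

(67, 187, 116)

64% lies between the 50% and 75% stops, so the local fraction is t = (64 − 50)/(75 − 50) = 14/25 ≈ 0.56.
R = 10 + 0.56 × (111 − 10) = 66.56 → 67
G = 157 + 0.56 × (211 − 157) = 187.24 → 187
B = 20 + 0.56 × (191 − 20) = 115.76 → 116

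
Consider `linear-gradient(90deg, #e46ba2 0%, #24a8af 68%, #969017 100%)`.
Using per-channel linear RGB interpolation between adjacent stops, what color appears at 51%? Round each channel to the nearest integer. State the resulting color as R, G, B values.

(84, 153, 172)

51% lies between the 0% and 68% stops, so the local fraction is t = (51 − 0)/(68 − 0) = 51/68 ≈ 0.75.
#e46ba2 → (228, 107, 162); #24a8af → (36, 168, 175).
R = 228 + 0.75 × (36 − 228) = 84 → 84
G = 107 + 0.75 × (168 − 107) = 152.75 → 153
B = 162 + 0.75 × (175 − 162) = 171.75 → 172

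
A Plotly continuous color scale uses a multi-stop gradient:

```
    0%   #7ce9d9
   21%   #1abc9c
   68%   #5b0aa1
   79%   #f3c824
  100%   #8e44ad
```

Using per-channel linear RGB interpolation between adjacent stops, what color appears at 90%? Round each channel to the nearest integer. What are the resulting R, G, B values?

90% lies between the 79% and 100% stops, so the local fraction is t = (90 − 79)/(100 − 79) = 11/21 ≈ 0.5238.
#f3c824 → (243, 200, 36); #8e44ad → (142, 68, 173).
R = 243 + 0.5238 × (142 − 243) = 190.096 → 190
G = 200 + 0.5238 × (68 − 200) = 130.858 → 131
B = 36 + 0.5238 × (173 − 36) = 107.761 → 108

(190, 131, 108)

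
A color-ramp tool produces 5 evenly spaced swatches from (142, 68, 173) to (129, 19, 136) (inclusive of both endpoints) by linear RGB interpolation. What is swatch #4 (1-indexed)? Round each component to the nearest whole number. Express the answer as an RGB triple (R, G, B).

With 5 swatches and endpoints inclusive, swatch 4 sits at t = (4 − 1)/(5 − 1) = 3/4 ≈ 0.75.
R = 142 + 0.75 × (129 − 142) = 132.25 → 132
G = 68 + 0.75 × (19 − 68) = 31.25 → 31
B = 173 + 0.75 × (136 − 173) = 145.25 → 145

(132, 31, 145)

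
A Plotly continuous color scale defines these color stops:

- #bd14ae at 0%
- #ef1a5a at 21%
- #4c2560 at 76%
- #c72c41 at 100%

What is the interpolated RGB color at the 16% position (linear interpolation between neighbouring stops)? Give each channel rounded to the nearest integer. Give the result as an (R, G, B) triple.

(227, 25, 110)

16% lies between the 0% and 21% stops, so the local fraction is t = (16 − 0)/(21 − 0) = 16/21 ≈ 0.7619.
#bd14ae → (189, 20, 174); #ef1a5a → (239, 26, 90).
R = 189 + 0.7619 × (239 − 189) = 227.095 → 227
G = 20 + 0.7619 × (26 − 20) = 24.571 → 25
B = 174 + 0.7619 × (90 − 174) = 110 → 110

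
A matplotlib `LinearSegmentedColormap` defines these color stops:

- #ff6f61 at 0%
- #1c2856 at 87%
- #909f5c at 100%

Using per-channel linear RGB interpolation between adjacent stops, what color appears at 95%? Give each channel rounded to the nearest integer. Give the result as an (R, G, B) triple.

95% lies between the 87% and 100% stops, so the local fraction is t = (95 − 87)/(100 − 87) = 8/13 ≈ 0.6154.
#1c2856 → (28, 40, 86); #909f5c → (144, 159, 92).
R = 28 + 0.6154 × (144 − 28) = 99.386 → 99
G = 40 + 0.6154 × (159 − 40) = 113.233 → 113
B = 86 + 0.6154 × (92 − 86) = 89.692 → 90

(99, 113, 90)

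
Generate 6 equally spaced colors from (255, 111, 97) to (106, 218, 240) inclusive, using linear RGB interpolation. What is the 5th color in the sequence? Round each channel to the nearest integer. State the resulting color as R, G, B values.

(136, 197, 211)

With 6 swatches and endpoints inclusive, swatch 5 sits at t = (5 − 1)/(6 − 1) = 4/5 ≈ 0.8.
R = 255 + 0.8 × (106 − 255) = 135.8 → 136
G = 111 + 0.8 × (218 − 111) = 196.6 → 197
B = 97 + 0.8 × (240 − 97) = 211.4 → 211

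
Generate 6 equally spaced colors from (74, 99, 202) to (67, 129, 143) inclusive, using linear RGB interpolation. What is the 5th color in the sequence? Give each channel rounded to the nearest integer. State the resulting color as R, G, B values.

With 6 swatches and endpoints inclusive, swatch 5 sits at t = (5 − 1)/(6 − 1) = 4/5 ≈ 0.8.
R = 74 + 0.8 × (67 − 74) = 68.4 → 68
G = 99 + 0.8 × (129 − 99) = 123 → 123
B = 202 + 0.8 × (143 − 202) = 154.8 → 155

(68, 123, 155)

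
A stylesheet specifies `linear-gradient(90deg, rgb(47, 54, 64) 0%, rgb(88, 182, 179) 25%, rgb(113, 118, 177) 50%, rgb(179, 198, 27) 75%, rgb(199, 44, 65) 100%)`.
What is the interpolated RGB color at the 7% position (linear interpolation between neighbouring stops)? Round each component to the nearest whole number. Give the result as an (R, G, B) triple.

7% lies between the 0% and 25% stops, so the local fraction is t = (7 − 0)/(25 − 0) = 7/25 ≈ 0.28.
R = 47 + 0.28 × (88 − 47) = 58.48 → 58
G = 54 + 0.28 × (182 − 54) = 89.84 → 90
B = 64 + 0.28 × (179 − 64) = 96.2 → 96

(58, 90, 96)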